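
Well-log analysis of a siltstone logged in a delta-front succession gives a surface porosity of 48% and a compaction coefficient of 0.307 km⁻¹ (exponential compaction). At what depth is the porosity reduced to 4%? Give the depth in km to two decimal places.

Invert Athy's law: d = ln(φ₀/φ) / β
d = ln(0.48/0.04) / 0.307 = ln(12) / 0.307 = 2.4849 / 0.307 = 8.094 km

8.09 km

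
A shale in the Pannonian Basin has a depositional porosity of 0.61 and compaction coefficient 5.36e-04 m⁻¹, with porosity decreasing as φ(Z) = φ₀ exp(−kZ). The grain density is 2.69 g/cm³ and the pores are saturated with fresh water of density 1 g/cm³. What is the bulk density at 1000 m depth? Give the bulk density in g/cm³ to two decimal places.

Working in km (1 km = 1000 m; k in km⁻¹ = k in m⁻¹ × 1000):
Porosity at depth: φ = 0.61·exp(−0.536×1) = 0.61×0.5851 = 0.3569
Bulk density: ρ_b = (1−φ)ρ_g + φ·ρ_f = 0.6431×2.69 + 0.3569×1
       = 1.730 + 0.357 = 2.087 g/cm³

2.09 g/cm³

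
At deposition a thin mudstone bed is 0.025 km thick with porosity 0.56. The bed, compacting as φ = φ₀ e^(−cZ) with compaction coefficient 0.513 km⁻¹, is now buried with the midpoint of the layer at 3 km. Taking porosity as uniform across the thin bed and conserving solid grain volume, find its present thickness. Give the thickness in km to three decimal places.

0.013 km

Porosity at 3 km: φ = 0.56·exp(−0.513×3) = 0.1202
Solid-volume conservation: h(1−φ) = h₀(1−φ₀) ⇒ h = h₀·(1−φ₀)/(1−φ)
h = 0.025 × (1 − 0.56)/(1 − 0.1202) = 0.025 × 0.5001 = 0.0125 km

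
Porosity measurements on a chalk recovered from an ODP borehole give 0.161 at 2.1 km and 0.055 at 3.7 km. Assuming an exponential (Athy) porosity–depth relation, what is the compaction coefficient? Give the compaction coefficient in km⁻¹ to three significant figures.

0.671 km⁻¹

Athy: φ(Z) = φ₀ e^(−βZ) ⇒ φ₁/φ₂ = e^{β(Z₂−Z₁)} ⇒ β = ln(φ₁/φ₂)/(Z₂−Z₁)
β = ln(0.161/0.055) / (3.7 − 2.1) = ln(2.927) / 1.6 = 1.0741 / 1.6 = 0.6713 km⁻¹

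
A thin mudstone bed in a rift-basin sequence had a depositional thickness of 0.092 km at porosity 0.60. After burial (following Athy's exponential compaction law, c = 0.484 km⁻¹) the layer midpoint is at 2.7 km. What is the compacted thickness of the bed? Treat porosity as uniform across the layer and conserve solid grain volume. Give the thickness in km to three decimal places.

0.044 km

Porosity at 2.7 km: φ = 0.6·exp(−0.484×2.7) = 0.1624
Solid-volume conservation: h(1−φ) = h₀(1−φ₀) ⇒ h = h₀·(1−φ₀)/(1−φ)
h = 0.092 × (1 − 0.6)/(1 − 0.1624) = 0.092 × 0.4776 = 0.0439 km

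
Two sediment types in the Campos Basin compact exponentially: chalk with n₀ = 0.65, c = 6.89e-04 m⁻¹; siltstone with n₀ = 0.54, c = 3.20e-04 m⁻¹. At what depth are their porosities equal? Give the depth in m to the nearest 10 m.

Working in km (1 km = 1000 m; c in km⁻¹ = c in m⁻¹ × 1000):
Set n₀ₐ e^(−cₐd) = n₀ᵦ e^(−cᵦd) ⇒ ln(n₀ₐ/n₀ᵦ) = (cₐ − cᵦ)·d
d = ln(0.65/0.54) / (0.689 − 0.32) = 0.1854 / 0.369 = 0.502 km

500 m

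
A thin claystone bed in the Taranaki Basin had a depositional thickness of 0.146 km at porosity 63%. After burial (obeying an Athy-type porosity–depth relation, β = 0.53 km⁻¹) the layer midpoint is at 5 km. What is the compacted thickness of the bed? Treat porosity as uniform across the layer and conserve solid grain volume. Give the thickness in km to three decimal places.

Porosity at 5 km: n = 0.63·exp(−0.53×5) = 0.0445
Solid-volume conservation: h(1−n) = h₀(1−n₀) ⇒ h = h₀·(1−n₀)/(1−n)
h = 0.146 × (1 − 0.63)/(1 − 0.0445) = 0.146 × 0.3872 = 0.0565 km

0.057 km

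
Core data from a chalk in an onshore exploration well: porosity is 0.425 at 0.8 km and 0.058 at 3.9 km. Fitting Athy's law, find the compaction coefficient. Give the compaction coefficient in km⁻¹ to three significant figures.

0.642 km⁻¹

Athy: n(d) = n₀ e^(−βd) ⇒ n₁/n₂ = e^{β(d₂−d₁)} ⇒ β = ln(n₁/n₂)/(d₂−d₁)
β = ln(0.425/0.058) / (3.9 − 0.8) = ln(7.328) / 3.1 = 1.9916 / 3.1 = 0.6425 km⁻¹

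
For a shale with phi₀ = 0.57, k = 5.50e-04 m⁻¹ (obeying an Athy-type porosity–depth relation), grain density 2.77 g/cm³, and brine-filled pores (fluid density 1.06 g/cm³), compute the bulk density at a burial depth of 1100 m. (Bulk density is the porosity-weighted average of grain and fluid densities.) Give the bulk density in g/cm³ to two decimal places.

2.24 g/cm³

Working in km (1 km = 1000 m; k in km⁻¹ = k in m⁻¹ × 1000):
Porosity at depth: phi = 0.57·exp(−0.55×1.1) = 0.57×0.5461 = 0.3113
Bulk density: ρ_b = (1−phi)ρ_g + phi·ρ_f = 0.6887×2.77 + 0.3113×1.06
       = 1.908 + 0.330 = 2.238 g/cm³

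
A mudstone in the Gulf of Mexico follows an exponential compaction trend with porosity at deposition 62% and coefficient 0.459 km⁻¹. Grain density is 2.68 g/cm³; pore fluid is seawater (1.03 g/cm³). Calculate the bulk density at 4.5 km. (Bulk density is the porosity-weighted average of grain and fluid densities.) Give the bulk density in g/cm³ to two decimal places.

Porosity at depth: φ = 0.62·exp(−0.459×4.5) = 0.62×0.1268 = 0.0786
Bulk density: ρ_b = (1−φ)ρ_g + φ·ρ_f = 0.9214×2.68 + 0.0786×1.03
       = 2.469 + 0.081 = 2.550 g/cm³

2.55 g/cm³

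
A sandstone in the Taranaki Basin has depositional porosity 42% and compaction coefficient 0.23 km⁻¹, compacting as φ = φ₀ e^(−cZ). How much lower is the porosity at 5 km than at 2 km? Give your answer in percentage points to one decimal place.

φ(2) = 0.42·e^(−0.23×2) = 0.2651
φ(5) = 0.42·e^(−0.23×5) = 0.1330
Δφ = 0.2651 − 0.1330 = 0.1322

13.2 percentage points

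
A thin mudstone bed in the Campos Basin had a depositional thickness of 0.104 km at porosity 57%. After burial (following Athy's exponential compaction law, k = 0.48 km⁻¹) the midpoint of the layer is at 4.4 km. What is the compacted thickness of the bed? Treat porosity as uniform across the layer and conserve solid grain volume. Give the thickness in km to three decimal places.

Porosity at 4.4 km: phi = 0.57·exp(−0.48×4.4) = 0.0690
Solid-volume conservation: h(1−phi) = h₀(1−phi₀) ⇒ h = h₀·(1−phi₀)/(1−phi)
h = 0.104 × (1 − 0.57)/(1 − 0.0690) = 0.104 × 0.4619 = 0.0480 km

0.048 km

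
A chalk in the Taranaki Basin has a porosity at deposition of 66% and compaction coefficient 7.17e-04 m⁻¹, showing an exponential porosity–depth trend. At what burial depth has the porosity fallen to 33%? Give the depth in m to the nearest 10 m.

970 m

Working in km (1 km = 1000 m; β in km⁻¹ = β in m⁻¹ × 1000):
Invert Athy's law: z = ln(φ₀/φ) / β
z = ln(0.66/0.33) / 0.717 = ln(2) / 0.717 = 0.6931 / 0.717 = 0.967 km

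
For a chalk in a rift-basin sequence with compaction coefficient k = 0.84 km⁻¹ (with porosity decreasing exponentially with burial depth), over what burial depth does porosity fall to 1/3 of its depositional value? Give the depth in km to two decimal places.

phi/phi₀ = 1/3 ⇒ exp(−k·z) = 1/3 ⇒ z = ln(3) / k
z = 1.0986 / 0.84 = 1.308 km

1.31 km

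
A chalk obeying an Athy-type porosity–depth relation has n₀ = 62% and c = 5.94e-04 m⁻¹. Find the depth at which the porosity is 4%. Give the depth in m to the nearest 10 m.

4610 m

Working in km (1 km = 1000 m; c in km⁻¹ = c in m⁻¹ × 1000):
Invert Athy's law: Z = ln(n₀/n) / c
Z = ln(0.62/0.04) / 0.594 = ln(15.5) / 0.594 = 2.7408 / 0.594 = 4.614 km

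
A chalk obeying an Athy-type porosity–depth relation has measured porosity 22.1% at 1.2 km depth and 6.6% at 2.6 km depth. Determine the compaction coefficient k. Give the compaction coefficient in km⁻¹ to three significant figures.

Athy: phi(z) = phi₀ e^(−kz) ⇒ phi₁/phi₂ = e^{k(z₂−z₁)} ⇒ k = ln(phi₁/phi₂)/(z₂−z₁)
k = ln(0.221/0.066) / (2.6 − 1.2) = ln(3.348) / 1.4 = 1.2085 / 1.4 = 0.8632 km⁻¹

0.863 km⁻¹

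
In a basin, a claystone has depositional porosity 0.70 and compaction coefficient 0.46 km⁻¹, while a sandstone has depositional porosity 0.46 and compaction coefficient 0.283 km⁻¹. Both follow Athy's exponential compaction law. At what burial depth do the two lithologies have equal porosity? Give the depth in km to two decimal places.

2.37 km

Set φ₀ₐ e^(−βₐZ) = φ₀ᵦ e^(−βᵦZ) ⇒ ln(φ₀ₐ/φ₀ᵦ) = (βₐ − βᵦ)·Z
Z = ln(0.7/0.46) / (0.46 − 0.283) = 0.4199 / 0.177 = 2.372 km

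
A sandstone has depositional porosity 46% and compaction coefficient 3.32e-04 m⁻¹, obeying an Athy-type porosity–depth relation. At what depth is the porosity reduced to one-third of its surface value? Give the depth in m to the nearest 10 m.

3310 m

Working in km (1 km = 1000 m; k in km⁻¹ = k in m⁻¹ × 1000):
φ/φ₀ = 1/3 ⇒ exp(−k·Z) = 1/3 ⇒ Z = ln(3) / k
Z = 1.0986 / 0.332 = 3.309 km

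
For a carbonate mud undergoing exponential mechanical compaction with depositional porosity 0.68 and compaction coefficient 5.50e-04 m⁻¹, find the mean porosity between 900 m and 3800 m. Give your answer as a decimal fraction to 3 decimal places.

Working in km (1 km = 1000 m; β in km⁻¹ = β in m⁻¹ × 1000):
⟨φ⟩ = (1/(z₂−z₁)) ∫ φ₀ e^(−βz) dz = φ₀·(e^(−β·z₁) − e^(−β·z₂)) / (β·(z₂−z₁))
e^(−0.55×0.9) = 0.6096; e^(−0.55×3.8) = 0.1237
⟨φ⟩ = 0.68 × (0.6096 − 0.1237) / (0.55 × 2.9) = 0.68 × 0.3046 = 0.2071

0.207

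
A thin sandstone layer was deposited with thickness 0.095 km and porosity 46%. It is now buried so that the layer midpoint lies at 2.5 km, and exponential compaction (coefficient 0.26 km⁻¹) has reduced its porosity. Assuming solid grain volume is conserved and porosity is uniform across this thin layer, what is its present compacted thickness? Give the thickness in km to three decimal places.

Porosity at 2.5 km: φ = 0.46·exp(−0.26×2.5) = 0.2401
Solid-volume conservation: h(1−φ) = h₀(1−φ₀) ⇒ h = h₀·(1−φ₀)/(1−φ)
h = 0.095 × (1 − 0.46)/(1 − 0.2401) = 0.095 × 0.7107 = 0.0675 km

0.068 km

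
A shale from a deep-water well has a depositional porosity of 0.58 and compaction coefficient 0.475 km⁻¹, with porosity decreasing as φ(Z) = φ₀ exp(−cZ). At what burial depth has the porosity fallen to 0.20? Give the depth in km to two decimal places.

2.24 km

Invert Athy's law: Z = ln(φ₀/φ) / c
Z = ln(0.58/0.2) / 0.475 = ln(2.9) / 0.475 = 1.0647 / 0.475 = 2.241 km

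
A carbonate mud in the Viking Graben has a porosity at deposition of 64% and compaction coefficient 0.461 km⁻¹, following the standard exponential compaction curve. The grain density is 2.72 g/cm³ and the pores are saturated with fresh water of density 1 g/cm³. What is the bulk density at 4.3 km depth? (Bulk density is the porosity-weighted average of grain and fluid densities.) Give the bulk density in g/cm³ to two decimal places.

2.57 g/cm³

Porosity at depth: phi = 0.64·exp(−0.461×4.3) = 0.64×0.1378 = 0.0882
Bulk density: ρ_b = (1−phi)ρ_g + phi·ρ_f = 0.9118×2.72 + 0.0882×1
       = 2.480 + 0.088 = 2.568 g/cm³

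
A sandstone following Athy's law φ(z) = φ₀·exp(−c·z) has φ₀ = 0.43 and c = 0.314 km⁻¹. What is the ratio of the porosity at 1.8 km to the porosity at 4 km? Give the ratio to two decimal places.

φ(z₁)/φ(z₂) = e^(−c·z₁)/e^(−c·z₂) = e^{c(z₂−z₁)}
= exp(0.314 × 2.2) = exp(0.6908) = 1.9953

2.00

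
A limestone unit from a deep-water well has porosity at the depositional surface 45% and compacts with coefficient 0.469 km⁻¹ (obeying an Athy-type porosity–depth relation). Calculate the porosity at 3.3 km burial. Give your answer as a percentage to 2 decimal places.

n = n₀·exp(−β·d) = 0.45 × exp(−0.469 × 3.3) = 0.45 × exp(−1.548)
  = 0.45 × 0.2127 = 0.0957

9.57%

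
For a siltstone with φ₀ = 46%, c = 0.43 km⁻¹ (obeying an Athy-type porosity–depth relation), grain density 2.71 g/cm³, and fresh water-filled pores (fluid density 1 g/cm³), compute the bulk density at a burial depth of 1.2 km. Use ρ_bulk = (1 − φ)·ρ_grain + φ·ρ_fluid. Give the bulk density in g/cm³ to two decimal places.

2.24 g/cm³

Porosity at depth: φ = 0.46·exp(−0.43×1.2) = 0.46×0.5969 = 0.2746
Bulk density: ρ_b = (1−φ)ρ_g + φ·ρ_f = 0.7254×2.71 + 0.2746×1
       = 1.966 + 0.275 = 2.240 g/cm³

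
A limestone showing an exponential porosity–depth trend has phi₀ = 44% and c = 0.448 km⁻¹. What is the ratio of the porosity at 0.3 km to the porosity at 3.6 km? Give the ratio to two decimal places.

phi(z₁)/phi(z₂) = e^(−c·z₁)/e^(−c·z₂) = e^{c(z₂−z₁)}
= exp(0.448 × 3.3) = exp(1.478) = 4.3859

4.39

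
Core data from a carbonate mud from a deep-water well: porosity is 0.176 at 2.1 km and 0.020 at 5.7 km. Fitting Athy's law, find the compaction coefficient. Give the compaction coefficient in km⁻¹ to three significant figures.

Athy: φ(Z) = φ₀ e^(−βZ) ⇒ φ₁/φ₂ = e^{β(Z₂−Z₁)} ⇒ β = ln(φ₁/φ₂)/(Z₂−Z₁)
β = ln(0.176/0.02) / (5.7 − 2.1) = ln(8.8) / 3.6 = 2.1748 / 3.6 = 0.6041 km⁻¹

0.604 km⁻¹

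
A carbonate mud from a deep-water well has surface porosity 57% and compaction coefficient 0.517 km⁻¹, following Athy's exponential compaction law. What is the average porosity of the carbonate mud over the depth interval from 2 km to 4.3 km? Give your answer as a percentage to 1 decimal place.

⟨n⟩ = (1/(Z₂−Z₁)) ∫ n₀ e^(−βZ) dZ = n₀·(e^(−β·Z₁) − e^(−β·Z₂)) / (β·(Z₂−Z₁))
e^(−0.517×2) = 0.3556; e^(−0.517×4.3) = 0.1083
⟨n⟩ = 0.57 × (0.3556 − 0.1083) / (0.517 × 2.3) = 0.57 × 0.2080 = 0.1185

11.9%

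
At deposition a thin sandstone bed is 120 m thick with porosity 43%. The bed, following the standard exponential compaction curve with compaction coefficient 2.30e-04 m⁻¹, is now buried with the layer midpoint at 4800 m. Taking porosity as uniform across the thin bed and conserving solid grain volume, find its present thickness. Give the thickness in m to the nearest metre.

80 m

Working in km (1 km = 1000 m; c in km⁻¹ = c in m⁻¹ × 1000):
Porosity at 4.8 km: phi = 0.43·exp(−0.23×4.8) = 0.1426
Solid-volume conservation: h(1−phi) = h₀(1−phi₀) ⇒ h = h₀·(1−phi₀)/(1−phi)
h = 0.12 × (1 − 0.43)/(1 − 0.1426) = 0.12 × 0.6648 = 0.0798 km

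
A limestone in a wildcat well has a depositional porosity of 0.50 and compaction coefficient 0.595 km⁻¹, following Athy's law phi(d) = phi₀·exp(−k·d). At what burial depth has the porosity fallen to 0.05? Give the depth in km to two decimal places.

Invert Athy's law: d = ln(phi₀/phi) / k
d = ln(0.5/0.05) / 0.595 = ln(10) / 0.595 = 2.3026 / 0.595 = 3.870 km

3.87 km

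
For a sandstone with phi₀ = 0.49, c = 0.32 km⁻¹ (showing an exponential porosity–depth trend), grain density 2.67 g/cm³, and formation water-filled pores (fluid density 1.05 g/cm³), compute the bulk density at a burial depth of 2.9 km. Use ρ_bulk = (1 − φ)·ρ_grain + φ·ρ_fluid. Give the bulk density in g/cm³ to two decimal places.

2.36 g/cm³

Porosity at depth: phi = 0.49·exp(−0.32×2.9) = 0.49×0.3953 = 0.1937
Bulk density: ρ_b = (1−phi)ρ_g + phi·ρ_f = 0.8063×2.67 + 0.1937×1.05
       = 2.153 + 0.203 = 2.356 g/cm³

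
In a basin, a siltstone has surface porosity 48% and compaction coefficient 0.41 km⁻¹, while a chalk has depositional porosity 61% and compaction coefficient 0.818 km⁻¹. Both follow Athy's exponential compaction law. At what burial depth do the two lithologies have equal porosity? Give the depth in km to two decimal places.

Set φ₀ₐ e^(−βₐz) = φ₀ᵦ e^(−βᵦz) ⇒ ln(φ₀ₐ/φ₀ᵦ) = (βₐ − βᵦ)·z
z = ln(0.48/0.61) / (0.41 − 0.818) = -0.2397 / -0.408 = 0.587 km

0.59 km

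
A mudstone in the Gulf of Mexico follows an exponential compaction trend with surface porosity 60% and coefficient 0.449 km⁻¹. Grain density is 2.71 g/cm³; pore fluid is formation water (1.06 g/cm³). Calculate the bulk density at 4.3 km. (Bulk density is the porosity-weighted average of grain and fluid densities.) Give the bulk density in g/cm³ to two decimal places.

2.57 g/cm³

Porosity at depth: n = 0.6·exp(−0.449×4.3) = 0.6×0.1450 = 0.0870
Bulk density: ρ_b = (1−n)ρ_g + n·ρ_f = 0.9130×2.71 + 0.0870×1.06
       = 2.474 + 0.092 = 2.566 g/cm³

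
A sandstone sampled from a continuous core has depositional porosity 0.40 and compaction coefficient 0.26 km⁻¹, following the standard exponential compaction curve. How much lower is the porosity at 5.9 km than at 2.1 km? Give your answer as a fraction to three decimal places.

n(2.1) = 0.4·e^(−0.26×2.1) = 0.2317
n(5.9) = 0.4·e^(−0.26×5.9) = 0.0863
Δn = 0.2317 − 0.0863 = 0.1454

0.145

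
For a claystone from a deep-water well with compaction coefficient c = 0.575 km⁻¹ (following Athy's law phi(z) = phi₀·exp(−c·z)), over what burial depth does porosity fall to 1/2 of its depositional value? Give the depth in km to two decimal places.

phi/phi₀ = 1/2 ⇒ exp(−c·z) = 1/2 ⇒ z = ln(2) / c
z = 0.6931 / 0.575 = 1.205 km

1.21 km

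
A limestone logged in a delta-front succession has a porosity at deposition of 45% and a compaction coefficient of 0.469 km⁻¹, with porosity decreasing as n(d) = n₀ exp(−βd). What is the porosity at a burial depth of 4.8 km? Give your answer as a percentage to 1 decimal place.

n = n₀·exp(−β·d) = 0.45 × exp(−0.469 × 4.8) = 0.45 × exp(−2.251)
  = 0.45 × 0.1053 = 0.0474

4.7%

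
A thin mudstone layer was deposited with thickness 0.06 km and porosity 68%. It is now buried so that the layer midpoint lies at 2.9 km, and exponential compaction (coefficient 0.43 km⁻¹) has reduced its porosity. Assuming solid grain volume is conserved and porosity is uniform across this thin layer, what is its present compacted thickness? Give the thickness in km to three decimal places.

0.024 km

Porosity at 2.9 km: n = 0.68·exp(−0.43×2.9) = 0.1954
Solid-volume conservation: h(1−n) = h₀(1−n₀) ⇒ h = h₀·(1−n₀)/(1−n)
h = 0.06 × (1 − 0.68)/(1 − 0.1954) = 0.06 × 0.3977 = 0.0239 km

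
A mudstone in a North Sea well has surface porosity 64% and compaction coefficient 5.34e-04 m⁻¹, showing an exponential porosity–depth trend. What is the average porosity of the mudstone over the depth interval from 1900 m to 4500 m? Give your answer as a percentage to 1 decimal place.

12.5%

Working in km (1 km = 1000 m; c in km⁻¹ = c in m⁻¹ × 1000):
⟨phi⟩ = (1/(Z₂−Z₁)) ∫ phi₀ e^(−cZ) dZ = phi₀·(e^(−c·Z₁) − e^(−c·Z₂)) / (c·(Z₂−Z₁))
e^(−0.534×1.9) = 0.3625; e^(−0.534×4.5) = 0.0904
⟨phi⟩ = 0.64 × (0.3625 − 0.0904) / (0.534 × 2.6) = 0.64 × 0.1960 = 0.1254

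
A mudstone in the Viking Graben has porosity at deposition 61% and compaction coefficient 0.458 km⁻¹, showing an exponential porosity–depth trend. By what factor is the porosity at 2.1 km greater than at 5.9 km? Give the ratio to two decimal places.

5.70

phi(Z₁)/phi(Z₂) = e^(−β·Z₁)/e^(−β·Z₂) = e^{β(Z₂−Z₁)}
= exp(0.458 × 3.8) = exp(1.74) = 5.6996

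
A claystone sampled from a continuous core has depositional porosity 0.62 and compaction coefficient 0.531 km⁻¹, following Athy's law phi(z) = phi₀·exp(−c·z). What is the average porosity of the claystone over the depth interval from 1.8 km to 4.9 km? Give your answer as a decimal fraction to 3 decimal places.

⟨phi⟩ = (1/(z₂−z₁)) ∫ phi₀ e^(−cz) dz = phi₀·(e^(−c·z₁) − e^(−c·z₂)) / (c·(z₂−z₁))
e^(−0.531×1.8) = 0.3845; e^(−0.531×4.9) = 0.0741
⟨phi⟩ = 0.62 × (0.3845 − 0.0741) / (0.531 × 3.1) = 0.62 × 0.1885 = 0.1169

0.117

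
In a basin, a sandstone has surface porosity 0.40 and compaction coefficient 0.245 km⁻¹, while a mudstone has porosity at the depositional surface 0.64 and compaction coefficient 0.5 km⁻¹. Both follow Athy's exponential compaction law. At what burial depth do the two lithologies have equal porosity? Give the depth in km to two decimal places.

Set phi₀ₐ e^(−kₐz) = phi₀ᵦ e^(−kᵦz) ⇒ ln(phi₀ₐ/phi₀ᵦ) = (kₐ − kᵦ)·z
z = ln(0.4/0.64) / (0.245 − 0.5) = -0.4700 / -0.255 = 1.843 km

1.84 km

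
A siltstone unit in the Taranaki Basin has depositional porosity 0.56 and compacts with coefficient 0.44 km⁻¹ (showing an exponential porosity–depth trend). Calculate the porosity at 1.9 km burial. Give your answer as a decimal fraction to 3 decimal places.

phi = phi₀·exp(−β·z) = 0.56 × exp(−0.44 × 1.9) = 0.56 × exp(−0.836)
  = 0.56 × 0.4334 = 0.2427

0.243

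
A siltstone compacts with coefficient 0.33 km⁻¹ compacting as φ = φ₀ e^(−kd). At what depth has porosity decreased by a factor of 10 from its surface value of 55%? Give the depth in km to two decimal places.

φ/φ₀ = 1/10 ⇒ exp(−k·d) = 1/10 ⇒ d = ln(10) / k
d = 2.3026 / 0.33 = 6.978 km

6.98 km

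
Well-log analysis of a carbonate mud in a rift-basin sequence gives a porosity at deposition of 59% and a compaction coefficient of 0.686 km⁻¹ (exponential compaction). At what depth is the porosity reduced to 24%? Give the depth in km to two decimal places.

1.31 km

Invert Athy's law: z = ln(phi₀/phi) / β
z = ln(0.59/0.24) / 0.686 = ln(2.458) / 0.686 = 0.8995 / 0.686 = 1.311 km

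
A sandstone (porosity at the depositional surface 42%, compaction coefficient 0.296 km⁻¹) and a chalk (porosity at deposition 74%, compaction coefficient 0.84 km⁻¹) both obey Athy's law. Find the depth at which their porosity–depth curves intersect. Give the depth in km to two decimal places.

Set phi₀ₐ e^(−kₐZ) = phi₀ᵦ e^(−kᵦZ) ⇒ ln(phi₀ₐ/phi₀ᵦ) = (kₐ − kᵦ)·Z
Z = ln(0.42/0.74) / (0.296 − 0.84) = -0.5664 / -0.544 = 1.041 km

1.04 km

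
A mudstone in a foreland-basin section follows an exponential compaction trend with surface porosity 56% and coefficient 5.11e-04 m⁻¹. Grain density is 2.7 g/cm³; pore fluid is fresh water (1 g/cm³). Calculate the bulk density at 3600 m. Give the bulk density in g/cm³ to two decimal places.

2.55 g/cm³

Working in km (1 km = 1000 m; k in km⁻¹ = k in m⁻¹ × 1000):
Porosity at depth: φ = 0.56·exp(−0.511×3.6) = 0.56×0.1589 = 0.0890
Bulk density: ρ_b = (1−φ)ρ_g + φ·ρ_f = 0.9110×2.7 + 0.0890×1
       = 2.460 + 0.089 = 2.549 g/cm³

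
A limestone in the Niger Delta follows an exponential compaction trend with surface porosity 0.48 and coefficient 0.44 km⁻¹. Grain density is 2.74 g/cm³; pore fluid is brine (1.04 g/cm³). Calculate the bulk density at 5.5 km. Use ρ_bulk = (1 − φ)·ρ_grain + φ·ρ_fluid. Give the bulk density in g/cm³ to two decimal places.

Porosity at depth: n = 0.48·exp(−0.44×5.5) = 0.48×0.0889 = 0.0427
Bulk density: ρ_b = (1−n)ρ_g + n·ρ_f = 0.9573×2.74 + 0.0427×1.04
       = 2.623 + 0.044 = 2.667 g/cm³

2.67 g/cm³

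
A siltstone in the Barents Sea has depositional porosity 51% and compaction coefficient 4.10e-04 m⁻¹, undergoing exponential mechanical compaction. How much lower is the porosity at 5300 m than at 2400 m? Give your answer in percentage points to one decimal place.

Working in km (1 km = 1000 m; c in km⁻¹ = c in m⁻¹ × 1000):
n(2.4) = 0.51·e^(−0.41×2.4) = 0.1906
n(5.3) = 0.51·e^(−0.41×5.3) = 0.0581
Δn = 0.1906 − 0.0581 = 0.1326

13.3 percentage points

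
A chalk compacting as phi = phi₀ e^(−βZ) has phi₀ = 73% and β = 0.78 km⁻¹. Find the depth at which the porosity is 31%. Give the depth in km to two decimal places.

Invert Athy's law: Z = ln(phi₀/phi) / β
Z = ln(0.73/0.31) / 0.78 = ln(2.355) / 0.78 = 0.8565 / 0.78 = 1.098 km

1.10 km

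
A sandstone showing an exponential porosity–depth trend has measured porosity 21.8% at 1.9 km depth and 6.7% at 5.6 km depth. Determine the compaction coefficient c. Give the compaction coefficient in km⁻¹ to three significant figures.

Athy: phi(z) = phi₀ e^(−cz) ⇒ phi₁/phi₂ = e^{c(z₂−z₁)} ⇒ c = ln(phi₁/phi₂)/(z₂−z₁)
c = ln(0.218/0.067) / (5.6 − 1.9) = ln(3.254) / 3.7 = 1.1798 / 3.7 = 0.3189 km⁻¹

0.319 km⁻¹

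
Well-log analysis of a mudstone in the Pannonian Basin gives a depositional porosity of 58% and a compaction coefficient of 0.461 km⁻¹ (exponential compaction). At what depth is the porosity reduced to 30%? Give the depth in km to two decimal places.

1.43 km

Invert Athy's law: d = ln(phi₀/phi) / c
d = ln(0.58/0.3) / 0.461 = ln(1.933) / 0.461 = 0.6592 / 0.461 = 1.430 km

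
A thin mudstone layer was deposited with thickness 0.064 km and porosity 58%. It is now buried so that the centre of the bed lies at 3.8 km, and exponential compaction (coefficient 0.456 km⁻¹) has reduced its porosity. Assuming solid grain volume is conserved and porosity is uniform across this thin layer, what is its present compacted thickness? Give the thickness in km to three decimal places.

0.030 km

Porosity at 3.8 km: phi = 0.58·exp(−0.456×3.8) = 0.1025
Solid-volume conservation: h(1−phi) = h₀(1−phi₀) ⇒ h = h₀·(1−phi₀)/(1−phi)
h = 0.064 × (1 − 0.58)/(1 − 0.1025) = 0.064 × 0.4680 = 0.0300 km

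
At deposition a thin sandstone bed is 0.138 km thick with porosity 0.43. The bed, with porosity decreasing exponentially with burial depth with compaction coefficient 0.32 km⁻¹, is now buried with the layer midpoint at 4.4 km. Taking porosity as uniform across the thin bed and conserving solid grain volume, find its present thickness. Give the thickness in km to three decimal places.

0.088 km

Porosity at 4.4 km: φ = 0.43·exp(−0.32×4.4) = 0.1052
Solid-volume conservation: h(1−φ) = h₀(1−φ₀) ⇒ h = h₀·(1−φ₀)/(1−φ)
h = 0.138 × (1 − 0.43)/(1 − 0.1052) = 0.138 × 0.6370 = 0.0879 km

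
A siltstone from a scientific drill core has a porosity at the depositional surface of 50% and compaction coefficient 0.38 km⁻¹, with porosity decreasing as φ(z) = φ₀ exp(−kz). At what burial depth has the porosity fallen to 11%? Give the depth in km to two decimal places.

3.98 km

Invert Athy's law: z = ln(φ₀/φ) / k
z = ln(0.5/0.11) / 0.38 = ln(4.545) / 0.38 = 1.5141 / 0.38 = 3.985 km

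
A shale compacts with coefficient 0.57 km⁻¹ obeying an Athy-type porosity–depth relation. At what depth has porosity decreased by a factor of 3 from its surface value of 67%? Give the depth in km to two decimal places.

n/n₀ = 1/3 ⇒ exp(−β·Z) = 1/3 ⇒ Z = ln(3) / β
Z = 1.0986 / 0.57 = 1.927 km

1.93 km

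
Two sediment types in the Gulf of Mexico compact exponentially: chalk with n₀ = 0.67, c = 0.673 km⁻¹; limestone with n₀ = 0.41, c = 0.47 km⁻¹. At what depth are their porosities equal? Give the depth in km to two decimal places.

2.42 km

Set n₀ₐ e^(−cₐz) = n₀ᵦ e^(−cᵦz) ⇒ ln(n₀ₐ/n₀ᵦ) = (cₐ − cᵦ)·z
z = ln(0.67/0.41) / (0.673 − 0.47) = 0.4911 / 0.203 = 2.419 km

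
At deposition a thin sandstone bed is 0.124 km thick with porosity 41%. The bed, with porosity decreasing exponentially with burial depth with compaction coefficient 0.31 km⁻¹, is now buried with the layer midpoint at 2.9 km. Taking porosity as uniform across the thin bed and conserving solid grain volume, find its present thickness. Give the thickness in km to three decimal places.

Porosity at 2.9 km: φ = 0.41·exp(−0.31×2.9) = 0.1669
Solid-volume conservation: h(1−φ) = h₀(1−φ₀) ⇒ h = h₀·(1−φ₀)/(1−φ)
h = 0.124 × (1 − 0.41)/(1 − 0.1669) = 0.124 × 0.7082 = 0.0878 km

0.088 km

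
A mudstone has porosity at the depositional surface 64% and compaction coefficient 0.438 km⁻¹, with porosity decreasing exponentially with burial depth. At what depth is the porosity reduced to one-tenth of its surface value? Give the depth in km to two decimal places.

n/n₀ = 1/10 ⇒ exp(−c·z) = 1/10 ⇒ z = ln(10) / c
z = 2.3026 / 0.438 = 5.257 km

5.26 km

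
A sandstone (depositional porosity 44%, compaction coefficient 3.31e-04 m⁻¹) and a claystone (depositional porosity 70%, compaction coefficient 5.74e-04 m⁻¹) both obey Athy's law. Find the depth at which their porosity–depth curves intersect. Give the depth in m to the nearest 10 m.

1910 m

Working in km (1 km = 1000 m; β in km⁻¹ = β in m⁻¹ × 1000):
Set phi₀ₐ e^(−βₐz) = phi₀ᵦ e^(−βᵦz) ⇒ ln(phi₀ₐ/phi₀ᵦ) = (βₐ − βᵦ)·z
z = ln(0.44/0.7) / (0.331 − 0.574) = -0.4643 / -0.243 = 1.911 km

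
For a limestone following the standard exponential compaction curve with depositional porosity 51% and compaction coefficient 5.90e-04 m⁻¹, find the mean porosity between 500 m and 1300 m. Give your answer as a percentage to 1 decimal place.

Working in km (1 km = 1000 m; β in km⁻¹ = β in m⁻¹ × 1000):
⟨n⟩ = (1/(d₂−d₁)) ∫ n₀ e^(−βd) dd = n₀·(e^(−β·d₁) − e^(−β·d₂)) / (β·(d₂−d₁))
e^(−0.59×0.5) = 0.7445; e^(−0.59×1.3) = 0.4644
⟨n⟩ = 0.51 × (0.7445 − 0.4644) / (0.59 × 0.8) = 0.51 × 0.5935 = 0.3027

30.3%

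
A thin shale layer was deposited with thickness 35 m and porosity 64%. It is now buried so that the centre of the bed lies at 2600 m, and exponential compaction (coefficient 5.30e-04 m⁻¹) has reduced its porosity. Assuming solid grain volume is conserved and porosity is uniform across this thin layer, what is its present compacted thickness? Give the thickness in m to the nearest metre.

15 m

Working in km (1 km = 1000 m; k in km⁻¹ = k in m⁻¹ × 1000):
Porosity at 2.6 km: n = 0.64·exp(−0.53×2.6) = 0.1613
Solid-volume conservation: h(1−n) = h₀(1−n₀) ⇒ h = h₀·(1−n₀)/(1−n)
h = 0.035 × (1 − 0.64)/(1 − 0.1613) = 0.035 × 0.4293 = 0.0150 km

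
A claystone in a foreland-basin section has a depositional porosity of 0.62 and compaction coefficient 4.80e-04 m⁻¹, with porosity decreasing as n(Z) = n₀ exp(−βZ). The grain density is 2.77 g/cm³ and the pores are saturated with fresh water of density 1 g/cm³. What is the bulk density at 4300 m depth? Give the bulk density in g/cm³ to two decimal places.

2.63 g/cm³

Working in km (1 km = 1000 m; β in km⁻¹ = β in m⁻¹ × 1000):
Porosity at depth: n = 0.62·exp(−0.48×4.3) = 0.62×0.1269 = 0.0787
Bulk density: ρ_b = (1−n)ρ_g + n·ρ_f = 0.9213×2.77 + 0.0787×1
       = 2.552 + 0.079 = 2.631 g/cm³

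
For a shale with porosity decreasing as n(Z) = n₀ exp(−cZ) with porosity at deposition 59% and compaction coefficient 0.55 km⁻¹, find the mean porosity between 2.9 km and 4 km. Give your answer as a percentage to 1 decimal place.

9.0%

⟨n⟩ = (1/(Z₂−Z₁)) ∫ n₀ e^(−cZ) dZ = n₀·(e^(−c·Z₁) − e^(−c·Z₂)) / (c·(Z₂−Z₁))
e^(−0.55×2.9) = 0.2029; e^(−0.55×4) = 0.1108
⟨n⟩ = 0.59 × (0.2029 − 0.1108) / (0.55 × 1.1) = 0.59 × 0.1522 = 0.0898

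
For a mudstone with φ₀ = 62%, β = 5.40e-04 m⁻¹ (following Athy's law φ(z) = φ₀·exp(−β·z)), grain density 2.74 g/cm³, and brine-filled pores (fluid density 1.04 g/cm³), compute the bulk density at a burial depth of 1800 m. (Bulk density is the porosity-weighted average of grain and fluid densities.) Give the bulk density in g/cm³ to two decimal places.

2.34 g/cm³

Working in km (1 km = 1000 m; β in km⁻¹ = β in m⁻¹ × 1000):
Porosity at depth: φ = 0.62·exp(−0.54×1.8) = 0.62×0.3783 = 0.2346
Bulk density: ρ_b = (1−φ)ρ_g + φ·ρ_f = 0.7654×2.74 + 0.2346×1.04
       = 2.097 + 0.244 = 2.341 g/cm³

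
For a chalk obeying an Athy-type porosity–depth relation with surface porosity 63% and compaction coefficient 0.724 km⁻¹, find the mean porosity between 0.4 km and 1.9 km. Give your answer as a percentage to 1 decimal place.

⟨n⟩ = (1/(d₂−d₁)) ∫ n₀ e^(−βd) dd = n₀·(e^(−β·d₁) − e^(−β·d₂)) / (β·(d₂−d₁))
e^(−0.724×0.4) = 0.7486; e^(−0.724×1.9) = 0.2527
⟨n⟩ = 0.63 × (0.7486 − 0.2527) / (0.724 × 1.5) = 0.63 × 0.4566 = 0.2877

28.8%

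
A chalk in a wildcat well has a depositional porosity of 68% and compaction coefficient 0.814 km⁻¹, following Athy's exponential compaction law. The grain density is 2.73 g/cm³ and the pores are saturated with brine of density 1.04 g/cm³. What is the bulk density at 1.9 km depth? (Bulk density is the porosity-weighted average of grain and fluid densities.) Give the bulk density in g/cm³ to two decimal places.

2.49 g/cm³

Porosity at depth: n = 0.68·exp(−0.814×1.9) = 0.68×0.2130 = 0.1448
Bulk density: ρ_b = (1−n)ρ_g + n·ρ_f = 0.8552×2.73 + 0.1448×1.04
       = 2.335 + 0.151 = 2.485 g/cm³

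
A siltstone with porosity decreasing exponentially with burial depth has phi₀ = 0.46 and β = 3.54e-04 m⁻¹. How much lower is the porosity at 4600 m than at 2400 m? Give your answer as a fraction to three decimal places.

0.106

Working in km (1 km = 1000 m; β in km⁻¹ = β in m⁻¹ × 1000):
phi(2.4) = 0.46·e^(−0.354×2.4) = 0.1967
phi(4.6) = 0.46·e^(−0.354×4.6) = 0.0903
Δphi = 0.1967 − 0.0903 = 0.1064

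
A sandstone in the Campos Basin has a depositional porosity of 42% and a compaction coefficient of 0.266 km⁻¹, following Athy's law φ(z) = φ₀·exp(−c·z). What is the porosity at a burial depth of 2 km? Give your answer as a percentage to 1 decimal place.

24.7%

φ = φ₀·exp(−c·z) = 0.42 × exp(−0.266 × 2) = 0.42 × exp(−0.532)
  = 0.42 × 0.5874 = 0.2467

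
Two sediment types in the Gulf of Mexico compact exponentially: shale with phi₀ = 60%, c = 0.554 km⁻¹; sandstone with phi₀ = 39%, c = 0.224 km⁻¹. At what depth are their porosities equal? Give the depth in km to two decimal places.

Set phi₀ₐ e^(−cₐz) = phi₀ᵦ e^(−cᵦz) ⇒ ln(phi₀ₐ/phi₀ᵦ) = (cₐ − cᵦ)·z
z = ln(0.6/0.39) / (0.554 − 0.224) = 0.4308 / 0.33 = 1.305 km

1.31 km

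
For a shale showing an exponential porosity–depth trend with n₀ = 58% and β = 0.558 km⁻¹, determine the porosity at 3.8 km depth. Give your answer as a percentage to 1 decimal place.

7.0%

n = n₀·exp(−β·d) = 0.58 × exp(−0.558 × 3.8) = 0.58 × exp(−2.12)
  = 0.58 × 0.1200 = 0.0696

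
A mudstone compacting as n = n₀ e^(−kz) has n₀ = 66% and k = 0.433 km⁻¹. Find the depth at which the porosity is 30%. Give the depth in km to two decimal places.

Invert Athy's law: z = ln(n₀/n) / k
z = ln(0.66/0.3) / 0.433 = ln(2.2) / 0.433 = 0.7885 / 0.433 = 1.821 km

1.82 km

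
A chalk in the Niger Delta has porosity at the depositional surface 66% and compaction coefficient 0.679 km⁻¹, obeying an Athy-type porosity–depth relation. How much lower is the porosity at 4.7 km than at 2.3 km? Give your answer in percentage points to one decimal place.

11.1 percentage points

φ(2.3) = 0.66·e^(−0.679×2.3) = 0.1385
φ(4.7) = 0.66·e^(−0.679×4.7) = 0.0271
Δφ = 0.1385 − 0.0271 = 0.1113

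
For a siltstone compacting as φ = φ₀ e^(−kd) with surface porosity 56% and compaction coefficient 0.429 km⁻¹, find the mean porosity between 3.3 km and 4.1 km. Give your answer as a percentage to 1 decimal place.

11.5%

⟨φ⟩ = (1/(d₂−d₁)) ∫ φ₀ e^(−kd) dd = φ₀·(e^(−k·d₁) − e^(−k·d₂)) / (k·(d₂−d₁))
e^(−0.429×3.3) = 0.2428; e^(−0.429×4.1) = 0.1722
⟨φ⟩ = 0.56 × (0.2428 − 0.1722) / (0.429 × 0.8) = 0.56 × 0.2055 = 0.1151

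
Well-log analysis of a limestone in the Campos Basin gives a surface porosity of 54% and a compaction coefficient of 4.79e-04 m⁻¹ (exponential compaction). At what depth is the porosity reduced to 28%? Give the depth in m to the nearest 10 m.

Working in km (1 km = 1000 m; c in km⁻¹ = c in m⁻¹ × 1000):
Invert Athy's law: Z = ln(φ₀/φ) / c
Z = ln(0.54/0.28) / 0.479 = ln(1.929) / 0.479 = 0.6568 / 0.479 = 1.371 km

1370 m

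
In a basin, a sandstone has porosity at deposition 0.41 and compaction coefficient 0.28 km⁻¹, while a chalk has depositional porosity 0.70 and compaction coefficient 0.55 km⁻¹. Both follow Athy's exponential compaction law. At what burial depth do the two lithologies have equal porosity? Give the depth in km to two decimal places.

Set n₀ₐ e^(−cₐZ) = n₀ᵦ e^(−cᵦZ) ⇒ ln(n₀ₐ/n₀ᵦ) = (cₐ − cᵦ)·Z
Z = ln(0.41/0.7) / (0.28 − 0.55) = -0.5349 / -0.27 = 1.981 km

1.98 km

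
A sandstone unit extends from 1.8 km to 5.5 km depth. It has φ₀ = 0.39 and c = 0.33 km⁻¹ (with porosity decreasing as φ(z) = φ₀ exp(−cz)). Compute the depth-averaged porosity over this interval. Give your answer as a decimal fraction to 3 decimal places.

0.124

⟨φ⟩ = (1/(z₂−z₁)) ∫ φ₀ e^(−cz) dz = φ₀·(e^(−c·z₁) − e^(−c·z₂)) / (c·(z₂−z₁))
e^(−0.33×1.8) = 0.5521; e^(−0.33×5.5) = 0.1628
⟨φ⟩ = 0.39 × (0.5521 − 0.1628) / (0.33 × 3.7) = 0.39 × 0.3188 = 0.1243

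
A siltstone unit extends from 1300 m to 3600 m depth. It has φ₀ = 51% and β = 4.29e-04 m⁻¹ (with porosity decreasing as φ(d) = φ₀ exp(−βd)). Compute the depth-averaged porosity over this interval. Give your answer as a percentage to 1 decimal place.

Working in km (1 km = 1000 m; β in km⁻¹ = β in m⁻¹ × 1000):
⟨φ⟩ = (1/(d₂−d₁)) ∫ φ₀ e^(−βd) dd = φ₀·(e^(−β·d₁) − e^(−β·d₂)) / (β·(d₂−d₁))
e^(−0.429×1.3) = 0.5725; e^(−0.429×3.6) = 0.2134
⟨φ⟩ = 0.51 × (0.5725 − 0.2134) / (0.429 × 2.3) = 0.51 × 0.3639 = 0.1856

18.6%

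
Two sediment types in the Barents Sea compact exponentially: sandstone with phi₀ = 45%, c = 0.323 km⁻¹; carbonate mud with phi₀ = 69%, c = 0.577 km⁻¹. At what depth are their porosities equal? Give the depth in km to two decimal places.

1.68 km

Set phi₀ₐ e^(−cₐd) = phi₀ᵦ e^(−cᵦd) ⇒ ln(phi₀ₐ/phi₀ᵦ) = (cₐ − cᵦ)·d
d = ln(0.45/0.69) / (0.323 − 0.577) = -0.4274 / -0.254 = 1.683 km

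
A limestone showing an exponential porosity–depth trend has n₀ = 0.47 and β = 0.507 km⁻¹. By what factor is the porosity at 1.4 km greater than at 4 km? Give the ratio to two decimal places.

n(z₁)/n(z₂) = e^(−β·z₁)/e^(−β·z₂) = e^{β(z₂−z₁)}
= exp(0.507 × 2.6) = exp(1.318) = 3.7367

3.74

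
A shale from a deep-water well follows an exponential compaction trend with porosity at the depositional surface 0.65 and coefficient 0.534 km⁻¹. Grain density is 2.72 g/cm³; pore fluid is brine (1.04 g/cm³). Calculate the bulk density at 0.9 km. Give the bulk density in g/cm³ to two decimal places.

2.04 g/cm³

Porosity at depth: phi = 0.65·exp(−0.534×0.9) = 0.65×0.6184 = 0.4020
Bulk density: ρ_b = (1−phi)ρ_g + phi·ρ_f = 0.5980×2.72 + 0.4020×1.04
       = 1.627 + 0.418 = 2.045 g/cm³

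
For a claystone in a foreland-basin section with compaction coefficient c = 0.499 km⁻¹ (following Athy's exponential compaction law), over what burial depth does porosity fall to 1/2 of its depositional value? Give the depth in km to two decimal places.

1.39 km

phi/phi₀ = 1/2 ⇒ exp(−c·Z) = 1/2 ⇒ Z = ln(2) / c
Z = 0.6931 / 0.499 = 1.389 km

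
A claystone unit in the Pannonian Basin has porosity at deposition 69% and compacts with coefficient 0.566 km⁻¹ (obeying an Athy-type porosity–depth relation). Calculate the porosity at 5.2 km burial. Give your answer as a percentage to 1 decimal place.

phi = phi₀·exp(−c·Z) = 0.69 × exp(−0.566 × 5.2) = 0.69 × exp(−2.943)
  = 0.69 × 0.0527 = 0.0364

3.6%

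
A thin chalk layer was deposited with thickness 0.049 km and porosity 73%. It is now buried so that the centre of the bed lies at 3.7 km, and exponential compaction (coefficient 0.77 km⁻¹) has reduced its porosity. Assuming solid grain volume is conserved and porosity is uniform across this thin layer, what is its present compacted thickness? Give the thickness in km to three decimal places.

Porosity at 3.7 km: n = 0.73·exp(−0.77×3.7) = 0.0423
Solid-volume conservation: h(1−n) = h₀(1−n₀) ⇒ h = h₀·(1−n₀)/(1−n)
h = 0.049 × (1 − 0.73)/(1 − 0.0423) = 0.049 × 0.2819 = 0.0138 km

0.014 km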